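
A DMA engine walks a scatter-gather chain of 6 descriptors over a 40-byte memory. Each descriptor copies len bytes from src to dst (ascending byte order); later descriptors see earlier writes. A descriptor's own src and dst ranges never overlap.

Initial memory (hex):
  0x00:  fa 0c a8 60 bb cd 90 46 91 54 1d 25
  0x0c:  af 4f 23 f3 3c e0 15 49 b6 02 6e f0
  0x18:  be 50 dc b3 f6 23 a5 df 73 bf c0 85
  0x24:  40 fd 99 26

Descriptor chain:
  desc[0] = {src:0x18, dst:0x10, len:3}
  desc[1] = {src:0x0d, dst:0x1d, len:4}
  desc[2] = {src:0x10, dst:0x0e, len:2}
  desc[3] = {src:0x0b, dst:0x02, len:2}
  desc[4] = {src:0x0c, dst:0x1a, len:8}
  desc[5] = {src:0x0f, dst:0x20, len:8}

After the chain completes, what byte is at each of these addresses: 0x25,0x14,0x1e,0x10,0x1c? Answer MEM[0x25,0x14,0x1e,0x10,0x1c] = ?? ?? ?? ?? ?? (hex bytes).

MEM[0x25,0x14,0x1e,0x10,0x1c] = b6 b6 be be be

#0 dst[0x10+3] := {0xbe,0x50,0xdc}
#1 dst[0x1d+4] := {0x4f,0x23,0xf3,0xbe}
#2 dst[0x0e+2] := {0xbe,0x50}
#3 dst[0x02+2] := {0x25,0xaf}
#4 dst[0x1a+8] := {0xaf,0x4f,0xbe,0x50,0xbe,0x50,0xdc,0x49}
#5 dst[0x20+8] := {0x50,0xbe,0x50,0xdc,0x49,0xb6,0x02,0x6e}
query mem[0x25]=0xb6, mem[0x14]=0xb6, mem[0x1e]=0xbe, mem[0x10]=0xbe, mem[0x1c]=0xbe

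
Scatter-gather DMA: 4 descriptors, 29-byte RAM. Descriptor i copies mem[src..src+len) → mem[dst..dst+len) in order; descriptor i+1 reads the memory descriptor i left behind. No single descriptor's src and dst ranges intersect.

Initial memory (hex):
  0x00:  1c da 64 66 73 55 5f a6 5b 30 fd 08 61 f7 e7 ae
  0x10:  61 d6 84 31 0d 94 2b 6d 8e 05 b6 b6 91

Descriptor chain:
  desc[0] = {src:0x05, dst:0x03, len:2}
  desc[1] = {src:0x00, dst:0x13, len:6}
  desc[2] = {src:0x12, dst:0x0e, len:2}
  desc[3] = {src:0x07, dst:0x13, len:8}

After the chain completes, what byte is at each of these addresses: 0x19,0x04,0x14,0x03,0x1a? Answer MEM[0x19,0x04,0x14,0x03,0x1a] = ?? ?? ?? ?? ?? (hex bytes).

MEM[0x19,0x04,0x14,0x03,0x1a] = f7 5f 5b 55 84

#0 dst[0x03+2] := {0x55,0x5f}
#1 dst[0x13+6] := {0x1c,0xda,0x64,0x55,0x5f,0x55}
#2 dst[0x0e+2] := {0x84,0x1c}
#3 dst[0x13+8] := {0xa6,0x5b,0x30,0xfd,0x08,0x61,0xf7,0x84}
query mem[0x19]=0xf7, mem[0x04]=0x5f, mem[0x14]=0x5b, mem[0x03]=0x55, mem[0x1a]=0x84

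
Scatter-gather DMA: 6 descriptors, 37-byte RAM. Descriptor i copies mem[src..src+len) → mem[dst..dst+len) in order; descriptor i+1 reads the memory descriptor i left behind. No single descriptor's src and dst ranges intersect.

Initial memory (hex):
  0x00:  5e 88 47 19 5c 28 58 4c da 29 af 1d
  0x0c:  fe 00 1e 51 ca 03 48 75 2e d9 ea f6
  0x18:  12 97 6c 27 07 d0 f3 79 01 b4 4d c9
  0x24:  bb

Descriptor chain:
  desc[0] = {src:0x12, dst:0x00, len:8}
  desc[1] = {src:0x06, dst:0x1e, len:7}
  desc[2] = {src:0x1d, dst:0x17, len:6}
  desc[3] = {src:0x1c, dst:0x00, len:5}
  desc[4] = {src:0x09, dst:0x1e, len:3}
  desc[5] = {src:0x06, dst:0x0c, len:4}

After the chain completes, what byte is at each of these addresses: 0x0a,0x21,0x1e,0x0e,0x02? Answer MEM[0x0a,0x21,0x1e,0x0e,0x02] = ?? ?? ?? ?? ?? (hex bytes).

D0: mem[0x00..0x07] <- [48 75 2e d9 ea f6 12 97]
D1: mem[0x1e..0x24] <- [12 97 da 29 af 1d fe]
D2: mem[0x17..0x1c] <- [d0 12 97 da 29 af]
D3: mem[0x00..0x04] <- [af d0 12 97 da]
D4: mem[0x1e..0x20] <- [29 af 1d]
D5: mem[0x0c..0x0f] <- [12 97 da 29]
query mem[0x0a]=0xaf, mem[0x21]=0x29, mem[0x1e]=0x29, mem[0x0e]=0xda, mem[0x02]=0x12

MEM[0x0a,0x21,0x1e,0x0e,0x02] = af 29 29 da 12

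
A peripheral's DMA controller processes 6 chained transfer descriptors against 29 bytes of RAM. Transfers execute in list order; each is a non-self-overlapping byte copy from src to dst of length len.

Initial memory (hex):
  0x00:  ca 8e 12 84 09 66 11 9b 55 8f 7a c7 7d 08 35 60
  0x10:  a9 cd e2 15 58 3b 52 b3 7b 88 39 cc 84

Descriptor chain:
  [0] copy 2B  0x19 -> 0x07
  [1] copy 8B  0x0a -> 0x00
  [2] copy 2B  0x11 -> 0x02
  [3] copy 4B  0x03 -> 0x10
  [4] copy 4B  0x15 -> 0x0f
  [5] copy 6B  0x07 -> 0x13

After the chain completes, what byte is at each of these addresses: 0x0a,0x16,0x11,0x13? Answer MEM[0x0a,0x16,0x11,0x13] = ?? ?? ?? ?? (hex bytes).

MEM[0x0a,0x16,0x11,0x13] = 7a 7a b3 cd

[0] 0x19->0x07 len=2 : 88 39
[1] 0x0a->0x00 len=8 : 7a c7 7d 08 35 60 a9 cd
[2] 0x11->0x02 len=2 : cd e2
[3] 0x03->0x10 len=4 : e2 35 60 a9
[4] 0x15->0x0f len=4 : 3b 52 b3 7b
[5] 0x07->0x13 len=6 : cd 39 8f 7a c7 7d
query mem[0x0a]=0x7a, mem[0x16]=0x7a, mem[0x11]=0xb3, mem[0x13]=0xcd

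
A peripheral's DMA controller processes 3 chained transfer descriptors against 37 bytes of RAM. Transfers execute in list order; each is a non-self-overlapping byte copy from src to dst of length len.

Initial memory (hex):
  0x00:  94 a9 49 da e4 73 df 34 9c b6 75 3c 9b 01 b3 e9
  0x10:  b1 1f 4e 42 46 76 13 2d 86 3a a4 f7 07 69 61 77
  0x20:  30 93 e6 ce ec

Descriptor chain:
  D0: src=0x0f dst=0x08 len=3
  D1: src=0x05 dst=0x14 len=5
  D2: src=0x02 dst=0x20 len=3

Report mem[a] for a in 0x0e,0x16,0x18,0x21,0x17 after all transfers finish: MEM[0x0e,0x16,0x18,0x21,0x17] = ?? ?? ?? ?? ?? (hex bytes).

MEM[0x0e,0x16,0x18,0x21,0x17] = b3 34 b1 da e9

  after D0: wrote 3B at 0x08 = e9b11f
  after D1: wrote 5B at 0x14 = 73df34e9b1
  after D2: wrote 3B at 0x20 = 49dae4
query mem[0x0e]=0xb3, mem[0x16]=0x34, mem[0x18]=0xb1, mem[0x21]=0xda, mem[0x17]=0xe9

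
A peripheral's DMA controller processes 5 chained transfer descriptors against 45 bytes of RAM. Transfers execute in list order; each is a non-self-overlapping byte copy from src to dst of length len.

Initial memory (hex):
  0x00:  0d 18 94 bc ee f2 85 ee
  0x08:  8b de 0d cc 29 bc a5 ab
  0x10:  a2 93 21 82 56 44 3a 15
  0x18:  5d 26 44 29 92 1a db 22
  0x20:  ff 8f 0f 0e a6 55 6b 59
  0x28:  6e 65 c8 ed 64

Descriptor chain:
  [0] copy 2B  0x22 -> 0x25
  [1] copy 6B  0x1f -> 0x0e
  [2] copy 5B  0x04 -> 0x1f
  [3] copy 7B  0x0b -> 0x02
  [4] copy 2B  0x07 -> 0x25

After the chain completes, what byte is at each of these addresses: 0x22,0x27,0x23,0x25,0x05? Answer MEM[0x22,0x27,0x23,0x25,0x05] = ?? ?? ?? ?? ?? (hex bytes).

  after D0: wrote 2B at 0x25 = 0f0e
  after D1: wrote 6B at 0x0e = 22ff8f0f0ea6
  after D2: wrote 5B at 0x1f = eef285ee8b
  after D3: wrote 7B at 0x02 = cc29bc22ff8f0f
  after D4: wrote 2B at 0x25 = 8f0f
query mem[0x22]=0xee, mem[0x27]=0x59, mem[0x23]=0x8b, mem[0x25]=0x8f, mem[0x05]=0x22

MEM[0x22,0x27,0x23,0x25,0x05] = ee 59 8b 8f 22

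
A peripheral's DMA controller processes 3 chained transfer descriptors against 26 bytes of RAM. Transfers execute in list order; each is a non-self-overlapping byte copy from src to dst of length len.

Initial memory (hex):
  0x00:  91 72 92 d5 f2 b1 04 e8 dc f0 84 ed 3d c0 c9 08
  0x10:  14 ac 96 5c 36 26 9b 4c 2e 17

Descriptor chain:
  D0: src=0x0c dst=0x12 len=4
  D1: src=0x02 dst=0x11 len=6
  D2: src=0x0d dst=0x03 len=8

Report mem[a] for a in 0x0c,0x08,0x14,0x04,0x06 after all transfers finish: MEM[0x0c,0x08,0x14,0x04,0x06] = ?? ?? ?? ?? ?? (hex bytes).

D0: mem[0x12..0x15] <- [3d c0 c9 08]
D1: mem[0x11..0x16] <- [92 d5 f2 b1 04 e8]
D2: mem[0x03..0x0a] <- [c0 c9 08 14 92 d5 f2 b1]
query mem[0x0c]=0x3d, mem[0x08]=0xd5, mem[0x14]=0xb1, mem[0x04]=0xc9, mem[0x06]=0x14

MEM[0x0c,0x08,0x14,0x04,0x06] = 3d d5 b1 c9 14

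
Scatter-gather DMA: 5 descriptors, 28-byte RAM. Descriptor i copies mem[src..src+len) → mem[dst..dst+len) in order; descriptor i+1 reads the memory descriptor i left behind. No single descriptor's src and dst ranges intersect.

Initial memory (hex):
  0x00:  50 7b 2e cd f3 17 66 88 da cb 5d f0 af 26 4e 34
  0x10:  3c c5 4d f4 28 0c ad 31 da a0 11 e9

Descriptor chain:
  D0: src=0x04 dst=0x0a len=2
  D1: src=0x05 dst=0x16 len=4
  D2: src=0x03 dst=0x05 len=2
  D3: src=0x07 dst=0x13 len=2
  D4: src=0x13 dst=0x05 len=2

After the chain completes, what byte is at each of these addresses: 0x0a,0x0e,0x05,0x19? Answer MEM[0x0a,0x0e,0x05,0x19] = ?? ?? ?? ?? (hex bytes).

MEM[0x0a,0x0e,0x05,0x19] = f3 4e 88 da

#0 dst[0x0a+2] := {0xf3,0x17}
#1 dst[0x16+4] := {0x17,0x66,0x88,0xda}
#2 dst[0x05+2] := {0xcd,0xf3}
#3 dst[0x13+2] := {0x88,0xda}
#4 dst[0x05+2] := {0x88,0xda}
query mem[0x0a]=0xf3, mem[0x0e]=0x4e, mem[0x05]=0x88, mem[0x19]=0xda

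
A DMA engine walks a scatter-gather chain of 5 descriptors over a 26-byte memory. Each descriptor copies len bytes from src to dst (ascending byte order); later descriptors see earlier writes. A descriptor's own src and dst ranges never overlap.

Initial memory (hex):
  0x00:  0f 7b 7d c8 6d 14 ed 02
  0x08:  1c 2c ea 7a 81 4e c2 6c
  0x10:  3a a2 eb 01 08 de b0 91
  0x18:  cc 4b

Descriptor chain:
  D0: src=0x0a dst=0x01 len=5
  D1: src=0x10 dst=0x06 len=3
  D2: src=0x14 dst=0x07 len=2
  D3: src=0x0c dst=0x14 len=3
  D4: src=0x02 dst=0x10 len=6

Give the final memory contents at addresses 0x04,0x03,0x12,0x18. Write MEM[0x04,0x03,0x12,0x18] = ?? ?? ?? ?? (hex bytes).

#0 dst[0x01+5] := {0xea,0x7a,0x81,0x4e,0xc2}
#1 dst[0x06+3] := {0x3a,0xa2,0xeb}
#2 dst[0x07+2] := {0x08,0xde}
#3 dst[0x14+3] := {0x81,0x4e,0xc2}
#4 dst[0x10+6] := {0x7a,0x81,0x4e,0xc2,0x3a,0x08}
query mem[0x04]=0x4e, mem[0x03]=0x81, mem[0x12]=0x4e, mem[0x18]=0xcc

MEM[0x04,0x03,0x12,0x18] = 4e 81 4e cc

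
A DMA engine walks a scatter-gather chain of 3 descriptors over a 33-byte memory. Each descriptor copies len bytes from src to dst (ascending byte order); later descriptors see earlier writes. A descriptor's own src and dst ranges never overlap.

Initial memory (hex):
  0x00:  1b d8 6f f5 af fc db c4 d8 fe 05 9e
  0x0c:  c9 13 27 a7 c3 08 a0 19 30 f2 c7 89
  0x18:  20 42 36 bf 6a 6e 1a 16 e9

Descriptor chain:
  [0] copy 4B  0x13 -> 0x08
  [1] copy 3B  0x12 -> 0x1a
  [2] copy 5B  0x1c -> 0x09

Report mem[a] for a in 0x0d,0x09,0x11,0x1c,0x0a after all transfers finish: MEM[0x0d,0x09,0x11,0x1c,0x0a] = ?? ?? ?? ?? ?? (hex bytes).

[0] 0x13->0x08 len=4 : 19 30 f2 c7
[1] 0x12->0x1a len=3 : a0 19 30
[2] 0x1c->0x09 len=5 : 30 6e 1a 16 e9
query mem[0x0d]=0xe9, mem[0x09]=0x30, mem[0x11]=0x08, mem[0x1c]=0x30, mem[0x0a]=0x6e

MEM[0x0d,0x09,0x11,0x1c,0x0a] = e9 30 08 30 6e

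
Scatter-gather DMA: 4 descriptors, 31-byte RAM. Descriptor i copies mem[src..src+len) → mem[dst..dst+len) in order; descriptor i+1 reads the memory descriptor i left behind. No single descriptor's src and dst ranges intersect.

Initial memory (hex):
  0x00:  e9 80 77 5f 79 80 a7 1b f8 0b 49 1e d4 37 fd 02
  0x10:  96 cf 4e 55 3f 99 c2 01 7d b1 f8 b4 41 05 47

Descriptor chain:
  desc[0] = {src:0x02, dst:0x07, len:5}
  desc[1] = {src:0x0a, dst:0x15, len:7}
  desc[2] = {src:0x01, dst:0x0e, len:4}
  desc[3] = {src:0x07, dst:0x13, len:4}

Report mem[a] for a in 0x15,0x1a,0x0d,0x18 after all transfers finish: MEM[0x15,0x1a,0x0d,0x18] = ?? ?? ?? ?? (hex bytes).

[0] 0x02->0x07 len=5 : 77 5f 79 80 a7
[1] 0x0a->0x15 len=7 : 80 a7 d4 37 fd 02 96
[2] 0x01->0x0e len=4 : 80 77 5f 79
[3] 0x07->0x13 len=4 : 77 5f 79 80
query mem[0x15]=0x79, mem[0x1a]=0x02, mem[0x0d]=0x37, mem[0x18]=0x37

MEM[0x15,0x1a,0x0d,0x18] = 79 02 37 37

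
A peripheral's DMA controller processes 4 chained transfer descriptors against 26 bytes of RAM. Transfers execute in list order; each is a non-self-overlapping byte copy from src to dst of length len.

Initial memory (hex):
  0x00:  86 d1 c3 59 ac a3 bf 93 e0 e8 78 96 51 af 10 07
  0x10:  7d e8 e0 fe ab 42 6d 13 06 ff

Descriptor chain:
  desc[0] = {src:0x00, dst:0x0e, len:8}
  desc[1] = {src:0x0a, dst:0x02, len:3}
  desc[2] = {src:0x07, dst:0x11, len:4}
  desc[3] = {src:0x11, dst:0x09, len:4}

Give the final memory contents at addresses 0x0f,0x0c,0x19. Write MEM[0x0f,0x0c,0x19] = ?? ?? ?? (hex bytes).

#0 dst[0x0e+8] := {0x86,0xd1,0xc3,0x59,0xac,0xa3,0xbf,0x93}
#1 dst[0x02+3] := {0x78,0x96,0x51}
#2 dst[0x11+4] := {0x93,0xe0,0xe8,0x78}
#3 dst[0x09+4] := {0x93,0xe0,0xe8,0x78}
query mem[0x0f]=0xd1, mem[0x0c]=0x78, mem[0x19]=0xff

MEM[0x0f,0x0c,0x19] = d1 78 ff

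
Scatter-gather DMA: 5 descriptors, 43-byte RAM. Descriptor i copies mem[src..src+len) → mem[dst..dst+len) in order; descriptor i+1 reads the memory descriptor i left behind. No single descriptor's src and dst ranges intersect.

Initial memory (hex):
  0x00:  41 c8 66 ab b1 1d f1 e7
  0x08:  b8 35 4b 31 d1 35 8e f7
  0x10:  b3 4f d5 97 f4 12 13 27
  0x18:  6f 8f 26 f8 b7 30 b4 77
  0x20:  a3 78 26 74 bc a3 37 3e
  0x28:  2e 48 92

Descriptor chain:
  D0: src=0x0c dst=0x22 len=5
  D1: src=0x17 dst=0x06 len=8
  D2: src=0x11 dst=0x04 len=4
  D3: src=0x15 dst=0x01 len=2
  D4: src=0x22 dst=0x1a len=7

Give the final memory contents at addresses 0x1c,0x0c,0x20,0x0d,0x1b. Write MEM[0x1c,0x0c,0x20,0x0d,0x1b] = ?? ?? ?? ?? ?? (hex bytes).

D0: mem[0x22..0x26] <- [d1 35 8e f7 b3]
D1: mem[0x06..0x0d] <- [27 6f 8f 26 f8 b7 30 b4]
D2: mem[0x04..0x07] <- [4f d5 97 f4]
D3: mem[0x01..0x02] <- [12 13]
D4: mem[0x1a..0x20] <- [d1 35 8e f7 b3 3e 2e]
query mem[0x1c]=0x8e, mem[0x0c]=0x30, mem[0x20]=0x2e, mem[0x0d]=0xb4, mem[0x1b]=0x35

MEM[0x1c,0x0c,0x20,0x0d,0x1b] = 8e 30 2e b4 35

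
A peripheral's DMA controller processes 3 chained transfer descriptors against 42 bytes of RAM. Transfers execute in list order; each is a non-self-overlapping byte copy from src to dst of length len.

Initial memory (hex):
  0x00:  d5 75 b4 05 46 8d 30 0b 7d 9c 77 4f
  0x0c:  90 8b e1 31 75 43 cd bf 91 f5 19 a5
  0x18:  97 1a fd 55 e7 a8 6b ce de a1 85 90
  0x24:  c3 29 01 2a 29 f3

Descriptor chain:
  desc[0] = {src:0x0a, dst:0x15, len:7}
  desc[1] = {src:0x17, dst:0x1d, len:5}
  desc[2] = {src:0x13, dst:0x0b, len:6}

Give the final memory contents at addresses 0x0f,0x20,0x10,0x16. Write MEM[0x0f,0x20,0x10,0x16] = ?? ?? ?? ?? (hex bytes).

D0: mem[0x15..0x1b] <- [77 4f 90 8b e1 31 75]
D1: mem[0x1d..0x21] <- [90 8b e1 31 75]
D2: mem[0x0b..0x10] <- [bf 91 77 4f 90 8b]
query mem[0x0f]=0x90, mem[0x20]=0x31, mem[0x10]=0x8b, mem[0x16]=0x4f

MEM[0x0f,0x20,0x10,0x16] = 90 31 8b 4f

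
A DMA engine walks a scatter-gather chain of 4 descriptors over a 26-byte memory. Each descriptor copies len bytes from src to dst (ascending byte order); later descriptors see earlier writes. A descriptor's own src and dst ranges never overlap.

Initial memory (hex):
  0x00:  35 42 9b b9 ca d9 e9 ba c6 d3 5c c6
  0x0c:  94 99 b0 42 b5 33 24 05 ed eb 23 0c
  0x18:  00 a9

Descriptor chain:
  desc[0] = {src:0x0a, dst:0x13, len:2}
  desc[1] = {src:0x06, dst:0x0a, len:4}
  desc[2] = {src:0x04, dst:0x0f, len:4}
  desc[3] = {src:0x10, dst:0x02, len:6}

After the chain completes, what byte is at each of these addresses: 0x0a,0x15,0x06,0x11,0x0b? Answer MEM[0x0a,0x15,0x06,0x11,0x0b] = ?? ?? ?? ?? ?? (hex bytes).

#0 dst[0x13+2] := {0x5c,0xc6}
#1 dst[0x0a+4] := {0xe9,0xba,0xc6,0xd3}
#2 dst[0x0f+4] := {0xca,0xd9,0xe9,0xba}
#3 dst[0x02+6] := {0xd9,0xe9,0xba,0x5c,0xc6,0xeb}
query mem[0x0a]=0xe9, mem[0x15]=0xeb, mem[0x06]=0xc6, mem[0x11]=0xe9, mem[0x0b]=0xba

MEM[0x0a,0x15,0x06,0x11,0x0b] = e9 eb c6 e9 ba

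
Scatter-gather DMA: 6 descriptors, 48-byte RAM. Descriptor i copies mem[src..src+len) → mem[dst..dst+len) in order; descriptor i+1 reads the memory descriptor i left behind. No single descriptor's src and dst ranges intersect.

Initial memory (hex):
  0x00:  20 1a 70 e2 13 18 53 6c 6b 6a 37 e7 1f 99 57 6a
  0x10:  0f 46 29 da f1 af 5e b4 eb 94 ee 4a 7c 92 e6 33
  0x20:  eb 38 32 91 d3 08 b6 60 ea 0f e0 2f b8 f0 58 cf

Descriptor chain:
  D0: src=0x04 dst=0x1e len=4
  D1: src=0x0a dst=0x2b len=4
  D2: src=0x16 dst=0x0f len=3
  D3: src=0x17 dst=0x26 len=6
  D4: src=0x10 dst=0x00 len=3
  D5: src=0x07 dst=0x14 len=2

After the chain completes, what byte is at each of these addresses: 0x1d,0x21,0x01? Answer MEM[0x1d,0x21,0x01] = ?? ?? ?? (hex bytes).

MEM[0x1d,0x21,0x01] = 92 6c eb

[0] 0x04->0x1e len=4 : 13 18 53 6c
[1] 0x0a->0x2b len=4 : 37 e7 1f 99
[2] 0x16->0x0f len=3 : 5e b4 eb
[3] 0x17->0x26 len=6 : b4 eb 94 ee 4a 7c
[4] 0x10->0x00 len=3 : b4 eb 29
[5] 0x07->0x14 len=2 : 6c 6b
query mem[0x1d]=0x92, mem[0x21]=0x6c, mem[0x01]=0xeb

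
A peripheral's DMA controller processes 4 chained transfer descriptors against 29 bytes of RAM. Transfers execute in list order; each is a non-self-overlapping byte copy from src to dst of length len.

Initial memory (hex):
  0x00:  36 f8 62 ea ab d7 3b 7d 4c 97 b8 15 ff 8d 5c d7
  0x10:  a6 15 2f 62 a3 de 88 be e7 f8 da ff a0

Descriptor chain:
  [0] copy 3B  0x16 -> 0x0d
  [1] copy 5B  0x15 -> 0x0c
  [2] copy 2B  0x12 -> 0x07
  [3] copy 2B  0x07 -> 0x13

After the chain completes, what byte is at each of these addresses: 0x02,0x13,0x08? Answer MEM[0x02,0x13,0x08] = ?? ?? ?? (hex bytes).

MEM[0x02,0x13,0x08] = 62 2f 62

  after D0: wrote 3B at 0x0d = 88bee7
  after D1: wrote 5B at 0x0c = de88bee7f8
  after D2: wrote 2B at 0x07 = 2f62
  after D3: wrote 2B at 0x13 = 2f62
query mem[0x02]=0x62, mem[0x13]=0x2f, mem[0x08]=0x62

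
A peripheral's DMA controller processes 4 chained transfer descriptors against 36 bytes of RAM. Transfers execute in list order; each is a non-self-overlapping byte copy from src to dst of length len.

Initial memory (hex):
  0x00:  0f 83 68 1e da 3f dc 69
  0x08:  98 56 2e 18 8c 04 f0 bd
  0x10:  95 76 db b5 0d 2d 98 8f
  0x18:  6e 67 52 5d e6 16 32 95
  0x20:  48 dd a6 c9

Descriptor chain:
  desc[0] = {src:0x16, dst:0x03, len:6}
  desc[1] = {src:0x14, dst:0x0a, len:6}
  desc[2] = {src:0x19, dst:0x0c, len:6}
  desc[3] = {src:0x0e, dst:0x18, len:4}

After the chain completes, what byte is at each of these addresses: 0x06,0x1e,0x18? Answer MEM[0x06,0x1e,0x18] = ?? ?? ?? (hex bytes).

[0] 0x16->0x03 len=6 : 98 8f 6e 67 52 5d
[1] 0x14->0x0a len=6 : 0d 2d 98 8f 6e 67
[2] 0x19->0x0c len=6 : 67 52 5d e6 16 32
[3] 0x0e->0x18 len=4 : 5d e6 16 32
query mem[0x06]=0x67, mem[0x1e]=0x32, mem[0x18]=0x5d

MEM[0x06,0x1e,0x18] = 67 32 5d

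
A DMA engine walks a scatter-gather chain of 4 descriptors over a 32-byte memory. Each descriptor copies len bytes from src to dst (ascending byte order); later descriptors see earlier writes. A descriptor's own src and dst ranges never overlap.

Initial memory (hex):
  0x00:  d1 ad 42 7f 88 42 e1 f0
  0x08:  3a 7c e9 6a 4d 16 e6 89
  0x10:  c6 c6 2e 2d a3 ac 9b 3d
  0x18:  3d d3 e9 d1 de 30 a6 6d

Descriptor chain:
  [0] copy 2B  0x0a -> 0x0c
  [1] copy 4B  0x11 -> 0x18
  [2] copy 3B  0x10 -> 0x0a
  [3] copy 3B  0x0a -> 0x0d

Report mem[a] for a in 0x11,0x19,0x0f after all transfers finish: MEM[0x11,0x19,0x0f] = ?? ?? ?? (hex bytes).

  after D0: wrote 2B at 0x0c = e96a
  after D1: wrote 4B at 0x18 = c62e2da3
  after D2: wrote 3B at 0x0a = c6c62e
  after D3: wrote 3B at 0x0d = c6c62e
query mem[0x11]=0xc6, mem[0x19]=0x2e, mem[0x0f]=0x2e

MEM[0x11,0x19,0x0f] = c6 2e 2e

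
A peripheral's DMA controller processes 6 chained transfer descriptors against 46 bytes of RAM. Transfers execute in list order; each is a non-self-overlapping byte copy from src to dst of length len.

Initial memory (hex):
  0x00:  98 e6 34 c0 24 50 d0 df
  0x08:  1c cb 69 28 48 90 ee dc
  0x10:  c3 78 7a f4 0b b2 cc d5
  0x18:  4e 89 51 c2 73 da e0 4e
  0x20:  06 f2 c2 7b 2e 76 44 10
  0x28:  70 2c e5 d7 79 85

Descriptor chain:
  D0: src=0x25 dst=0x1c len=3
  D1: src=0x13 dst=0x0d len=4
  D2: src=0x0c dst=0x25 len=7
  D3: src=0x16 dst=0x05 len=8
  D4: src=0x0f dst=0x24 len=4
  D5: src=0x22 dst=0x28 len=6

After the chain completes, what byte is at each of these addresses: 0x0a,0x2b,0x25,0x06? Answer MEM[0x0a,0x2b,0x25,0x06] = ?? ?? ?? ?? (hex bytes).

MEM[0x0a,0x2b,0x25,0x06] = c2 cc cc d5

D0: mem[0x1c..0x1e] <- [76 44 10]
D1: mem[0x0d..0x10] <- [f4 0b b2 cc]
D2: mem[0x25..0x2b] <- [48 f4 0b b2 cc 78 7a]
D3: mem[0x05..0x0c] <- [cc d5 4e 89 51 c2 76 44]
D4: mem[0x24..0x27] <- [b2 cc 78 7a]
D5: mem[0x28..0x2d] <- [c2 7b b2 cc 78 7a]
query mem[0x0a]=0xc2, mem[0x2b]=0xcc, mem[0x25]=0xcc, mem[0x06]=0xd5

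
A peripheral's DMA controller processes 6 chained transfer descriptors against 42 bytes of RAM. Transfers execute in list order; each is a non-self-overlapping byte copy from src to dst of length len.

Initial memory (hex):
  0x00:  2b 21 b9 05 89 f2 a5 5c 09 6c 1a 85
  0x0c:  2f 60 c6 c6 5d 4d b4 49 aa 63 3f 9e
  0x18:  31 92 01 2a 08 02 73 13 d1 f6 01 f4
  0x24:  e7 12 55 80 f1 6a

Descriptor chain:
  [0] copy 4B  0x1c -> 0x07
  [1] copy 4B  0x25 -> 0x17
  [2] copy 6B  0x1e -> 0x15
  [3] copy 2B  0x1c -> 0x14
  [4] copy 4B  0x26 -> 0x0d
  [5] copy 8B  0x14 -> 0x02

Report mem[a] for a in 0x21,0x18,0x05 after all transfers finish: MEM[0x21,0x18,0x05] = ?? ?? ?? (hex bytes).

MEM[0x21,0x18,0x05] = f6 f6 d1

  after D0: wrote 4B at 0x07 = 08027313
  after D1: wrote 4B at 0x17 = 125580f1
  after D2: wrote 6B at 0x15 = 7313d1f601f4
  after D3: wrote 2B at 0x14 = 0802
  after D4: wrote 4B at 0x0d = 5580f16a
  after D5: wrote 8B at 0x02 = 080213d1f601f42a
query mem[0x21]=0xf6, mem[0x18]=0xf6, mem[0x05]=0xd1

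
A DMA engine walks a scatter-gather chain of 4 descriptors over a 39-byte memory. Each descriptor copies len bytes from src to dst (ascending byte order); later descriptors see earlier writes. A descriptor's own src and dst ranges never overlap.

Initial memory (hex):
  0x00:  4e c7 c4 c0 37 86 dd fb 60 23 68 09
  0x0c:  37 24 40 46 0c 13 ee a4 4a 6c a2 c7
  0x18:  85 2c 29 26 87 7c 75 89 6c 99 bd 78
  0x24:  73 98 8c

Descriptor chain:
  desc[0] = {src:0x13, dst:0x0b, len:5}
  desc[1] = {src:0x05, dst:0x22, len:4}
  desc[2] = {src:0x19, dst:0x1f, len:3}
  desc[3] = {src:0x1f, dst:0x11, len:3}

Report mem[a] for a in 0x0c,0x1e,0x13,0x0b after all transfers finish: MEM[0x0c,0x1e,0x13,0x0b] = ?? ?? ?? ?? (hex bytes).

[0] 0x13->0x0b len=5 : a4 4a 6c a2 c7
[1] 0x05->0x22 len=4 : 86 dd fb 60
[2] 0x19->0x1f len=3 : 2c 29 26
[3] 0x1f->0x11 len=3 : 2c 29 26
query mem[0x0c]=0x4a, mem[0x1e]=0x75, mem[0x13]=0x26, mem[0x0b]=0xa4

MEM[0x0c,0x1e,0x13,0x0b] = 4a 75 26 a4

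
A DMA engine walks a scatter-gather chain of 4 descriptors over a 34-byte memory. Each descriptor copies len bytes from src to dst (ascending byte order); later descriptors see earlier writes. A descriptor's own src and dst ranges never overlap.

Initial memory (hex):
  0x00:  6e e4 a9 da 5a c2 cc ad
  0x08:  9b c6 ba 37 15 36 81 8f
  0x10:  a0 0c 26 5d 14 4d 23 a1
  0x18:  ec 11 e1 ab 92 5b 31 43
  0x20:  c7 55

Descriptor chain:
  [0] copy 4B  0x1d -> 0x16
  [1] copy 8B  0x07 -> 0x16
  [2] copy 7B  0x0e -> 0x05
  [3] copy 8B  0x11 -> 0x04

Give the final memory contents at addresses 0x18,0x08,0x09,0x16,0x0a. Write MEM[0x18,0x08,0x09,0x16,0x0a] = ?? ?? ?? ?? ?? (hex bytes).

MEM[0x18,0x08,0x09,0x16,0x0a] = c6 4d ad ad 9b

D0: mem[0x16..0x19] <- [5b 31 43 c7]
D1: mem[0x16..0x1d] <- [ad 9b c6 ba 37 15 36 81]
D2: mem[0x05..0x0b] <- [81 8f a0 0c 26 5d 14]
D3: mem[0x04..0x0b] <- [0c 26 5d 14 4d ad 9b c6]
query mem[0x18]=0xc6, mem[0x08]=0x4d, mem[0x09]=0xad, mem[0x16]=0xad, mem[0x0a]=0x9b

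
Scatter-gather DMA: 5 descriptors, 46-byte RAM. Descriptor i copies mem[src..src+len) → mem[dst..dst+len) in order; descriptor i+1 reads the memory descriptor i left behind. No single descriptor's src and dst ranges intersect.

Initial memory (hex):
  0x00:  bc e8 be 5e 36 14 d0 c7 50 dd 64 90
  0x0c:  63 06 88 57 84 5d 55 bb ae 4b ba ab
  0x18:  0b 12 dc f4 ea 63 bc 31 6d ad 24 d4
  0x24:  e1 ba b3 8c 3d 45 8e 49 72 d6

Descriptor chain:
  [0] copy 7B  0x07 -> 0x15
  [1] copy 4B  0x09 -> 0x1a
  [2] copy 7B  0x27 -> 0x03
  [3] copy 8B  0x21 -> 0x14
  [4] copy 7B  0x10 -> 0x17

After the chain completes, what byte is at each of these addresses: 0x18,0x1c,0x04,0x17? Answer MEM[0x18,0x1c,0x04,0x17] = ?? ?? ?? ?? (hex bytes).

MEM[0x18,0x1c,0x04,0x17] = 5d 24 3d 84

#0 dst[0x15+7] := {0xc7,0x50,0xdd,0x64,0x90,0x63,0x06}
#1 dst[0x1a+4] := {0xdd,0x64,0x90,0x63}
#2 dst[0x03+7] := {0x8c,0x3d,0x45,0x8e,0x49,0x72,0xd6}
#3 dst[0x14+8] := {0xad,0x24,0xd4,0xe1,0xba,0xb3,0x8c,0x3d}
#4 dst[0x17+7] := {0x84,0x5d,0x55,0xbb,0xad,0x24,0xd4}
query mem[0x18]=0x5d, mem[0x1c]=0x24, mem[0x04]=0x3d, mem[0x17]=0x84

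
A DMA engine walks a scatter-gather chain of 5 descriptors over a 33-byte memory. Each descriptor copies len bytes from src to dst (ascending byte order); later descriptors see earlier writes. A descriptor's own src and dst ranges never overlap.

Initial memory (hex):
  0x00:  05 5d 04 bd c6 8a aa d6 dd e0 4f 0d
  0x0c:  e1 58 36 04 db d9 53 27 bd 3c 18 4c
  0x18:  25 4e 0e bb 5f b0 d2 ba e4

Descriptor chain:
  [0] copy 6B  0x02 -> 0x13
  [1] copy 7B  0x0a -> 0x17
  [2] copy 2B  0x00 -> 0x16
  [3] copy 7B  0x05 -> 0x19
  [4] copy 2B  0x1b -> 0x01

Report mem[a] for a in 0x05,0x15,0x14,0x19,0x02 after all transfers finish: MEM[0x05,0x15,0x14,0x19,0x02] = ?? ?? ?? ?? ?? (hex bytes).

[0] 0x02->0x13 len=6 : 04 bd c6 8a aa d6
[1] 0x0a->0x17 len=7 : 4f 0d e1 58 36 04 db
[2] 0x00->0x16 len=2 : 05 5d
[3] 0x05->0x19 len=7 : 8a aa d6 dd e0 4f 0d
[4] 0x1b->0x01 len=2 : d6 dd
query mem[0x05]=0x8a, mem[0x15]=0xc6, mem[0x14]=0xbd, mem[0x19]=0x8a, mem[0x02]=0xdd

MEM[0x05,0x15,0x14,0x19,0x02] = 8a c6 bd 8a dd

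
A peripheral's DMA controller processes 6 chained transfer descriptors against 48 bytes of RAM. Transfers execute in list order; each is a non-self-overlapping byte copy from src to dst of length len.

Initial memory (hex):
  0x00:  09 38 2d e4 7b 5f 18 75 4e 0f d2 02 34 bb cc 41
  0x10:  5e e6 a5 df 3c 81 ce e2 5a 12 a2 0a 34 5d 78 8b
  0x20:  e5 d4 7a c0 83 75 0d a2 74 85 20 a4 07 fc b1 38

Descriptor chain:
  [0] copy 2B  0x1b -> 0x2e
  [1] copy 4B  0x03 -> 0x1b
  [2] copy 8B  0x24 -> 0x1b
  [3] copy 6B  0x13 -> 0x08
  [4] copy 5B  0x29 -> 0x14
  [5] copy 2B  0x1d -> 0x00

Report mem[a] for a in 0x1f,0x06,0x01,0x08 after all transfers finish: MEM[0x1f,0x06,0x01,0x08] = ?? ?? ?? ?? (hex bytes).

D0: mem[0x2e..0x2f] <- [0a 34]
D1: mem[0x1b..0x1e] <- [e4 7b 5f 18]
D2: mem[0x1b..0x22] <- [83 75 0d a2 74 85 20 a4]
D3: mem[0x08..0x0d] <- [df 3c 81 ce e2 5a]
D4: mem[0x14..0x18] <- [85 20 a4 07 fc]
D5: mem[0x00..0x01] <- [0d a2]
query mem[0x1f]=0x74, mem[0x06]=0x18, mem[0x01]=0xa2, mem[0x08]=0xdf

MEM[0x1f,0x06,0x01,0x08] = 74 18 a2 df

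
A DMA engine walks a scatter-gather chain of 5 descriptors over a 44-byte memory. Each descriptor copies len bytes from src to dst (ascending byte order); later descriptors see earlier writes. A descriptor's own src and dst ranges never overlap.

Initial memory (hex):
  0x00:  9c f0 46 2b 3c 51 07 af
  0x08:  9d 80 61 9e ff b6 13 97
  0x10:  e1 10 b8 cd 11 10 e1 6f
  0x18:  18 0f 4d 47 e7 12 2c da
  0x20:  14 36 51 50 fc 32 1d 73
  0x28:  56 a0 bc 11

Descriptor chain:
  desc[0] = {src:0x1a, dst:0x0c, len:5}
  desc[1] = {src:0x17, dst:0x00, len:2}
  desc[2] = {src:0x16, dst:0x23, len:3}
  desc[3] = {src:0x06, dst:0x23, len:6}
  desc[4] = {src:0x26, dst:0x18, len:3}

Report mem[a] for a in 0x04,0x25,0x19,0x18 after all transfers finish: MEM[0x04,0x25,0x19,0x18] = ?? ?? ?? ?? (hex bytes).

MEM[0x04,0x25,0x19,0x18] = 3c 9d 61 80

D0: mem[0x0c..0x10] <- [4d 47 e7 12 2c]
D1: mem[0x00..0x01] <- [6f 18]
D2: mem[0x23..0x25] <- [e1 6f 18]
D3: mem[0x23..0x28] <- [07 af 9d 80 61 9e]
D4: mem[0x18..0x1a] <- [80 61 9e]
query mem[0x04]=0x3c, mem[0x25]=0x9d, mem[0x19]=0x61, mem[0x18]=0x80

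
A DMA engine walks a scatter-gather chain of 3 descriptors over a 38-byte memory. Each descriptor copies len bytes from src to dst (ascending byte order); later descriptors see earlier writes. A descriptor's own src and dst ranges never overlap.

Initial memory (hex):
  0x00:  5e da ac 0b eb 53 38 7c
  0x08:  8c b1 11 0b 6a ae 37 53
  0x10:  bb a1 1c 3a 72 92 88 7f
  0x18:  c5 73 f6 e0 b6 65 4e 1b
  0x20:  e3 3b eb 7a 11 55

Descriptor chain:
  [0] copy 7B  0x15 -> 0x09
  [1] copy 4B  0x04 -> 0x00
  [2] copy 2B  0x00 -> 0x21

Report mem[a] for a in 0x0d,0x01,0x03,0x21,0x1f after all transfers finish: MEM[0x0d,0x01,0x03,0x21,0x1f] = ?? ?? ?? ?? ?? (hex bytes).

#0 dst[0x09+7] := {0x92,0x88,0x7f,0xc5,0x73,0xf6,0xe0}
#1 dst[0x00+4] := {0xeb,0x53,0x38,0x7c}
#2 dst[0x21+2] := {0xeb,0x53}
query mem[0x0d]=0x73, mem[0x01]=0x53, mem[0x03]=0x7c, mem[0x21]=0xeb, mem[0x1f]=0x1b

MEM[0x0d,0x01,0x03,0x21,0x1f] = 73 53 7c eb 1b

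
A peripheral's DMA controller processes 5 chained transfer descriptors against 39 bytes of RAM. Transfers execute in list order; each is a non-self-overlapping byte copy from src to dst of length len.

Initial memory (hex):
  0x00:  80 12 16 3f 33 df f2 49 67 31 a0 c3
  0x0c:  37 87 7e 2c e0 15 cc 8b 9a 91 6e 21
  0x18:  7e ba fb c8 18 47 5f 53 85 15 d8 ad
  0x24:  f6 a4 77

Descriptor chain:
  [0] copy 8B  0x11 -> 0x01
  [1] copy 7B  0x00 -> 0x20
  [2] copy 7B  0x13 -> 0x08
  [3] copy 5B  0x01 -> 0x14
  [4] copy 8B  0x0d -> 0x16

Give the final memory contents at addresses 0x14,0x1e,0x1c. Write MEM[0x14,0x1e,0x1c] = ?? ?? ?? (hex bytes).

[0] 0x11->0x01 len=8 : 15 cc 8b 9a 91 6e 21 7e
[1] 0x00->0x20 len=7 : 80 15 cc 8b 9a 91 6e
[2] 0x13->0x08 len=7 : 8b 9a 91 6e 21 7e ba
[3] 0x01->0x14 len=5 : 15 cc 8b 9a 91
[4] 0x0d->0x16 len=8 : 7e ba 2c e0 15 cc 8b 15
query mem[0x14]=0x15, mem[0x1e]=0x5f, mem[0x1c]=0x8b

MEM[0x14,0x1e,0x1c] = 15 5f 8b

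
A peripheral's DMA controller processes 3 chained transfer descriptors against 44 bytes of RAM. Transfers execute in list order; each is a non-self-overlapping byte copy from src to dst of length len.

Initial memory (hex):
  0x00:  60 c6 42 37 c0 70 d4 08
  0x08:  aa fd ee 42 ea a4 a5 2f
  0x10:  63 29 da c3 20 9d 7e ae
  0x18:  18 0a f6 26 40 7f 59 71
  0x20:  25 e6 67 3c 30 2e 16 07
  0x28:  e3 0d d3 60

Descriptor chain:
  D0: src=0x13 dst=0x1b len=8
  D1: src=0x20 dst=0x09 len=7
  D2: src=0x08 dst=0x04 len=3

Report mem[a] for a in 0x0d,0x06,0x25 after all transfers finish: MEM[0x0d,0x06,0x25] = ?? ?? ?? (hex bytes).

[0] 0x13->0x1b len=8 : c3 20 9d 7e ae 18 0a f6
[1] 0x20->0x09 len=7 : 18 0a f6 3c 30 2e 16
[2] 0x08->0x04 len=3 : aa 18 0a
query mem[0x0d]=0x30, mem[0x06]=0x0a, mem[0x25]=0x2e

MEM[0x0d,0x06,0x25] = 30 0a 2e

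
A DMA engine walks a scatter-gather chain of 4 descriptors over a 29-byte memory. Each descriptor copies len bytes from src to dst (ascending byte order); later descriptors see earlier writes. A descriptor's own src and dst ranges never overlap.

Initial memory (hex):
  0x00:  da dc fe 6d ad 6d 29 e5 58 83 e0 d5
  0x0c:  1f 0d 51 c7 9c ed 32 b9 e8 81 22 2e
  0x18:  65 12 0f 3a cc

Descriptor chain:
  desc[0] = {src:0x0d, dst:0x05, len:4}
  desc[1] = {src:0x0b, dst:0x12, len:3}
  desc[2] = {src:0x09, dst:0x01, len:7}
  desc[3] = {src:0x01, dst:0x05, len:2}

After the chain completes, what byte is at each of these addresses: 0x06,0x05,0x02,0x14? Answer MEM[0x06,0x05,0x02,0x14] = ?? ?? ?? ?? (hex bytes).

  after D0: wrote 4B at 0x05 = 0d51c79c
  after D1: wrote 3B at 0x12 = d51f0d
  after D2: wrote 7B at 0x01 = 83e0d51f0d51c7
  after D3: wrote 2B at 0x05 = 83e0
query mem[0x06]=0xe0, mem[0x05]=0x83, mem[0x02]=0xe0, mem[0x14]=0x0d

MEM[0x06,0x05,0x02,0x14] = e0 83 e0 0d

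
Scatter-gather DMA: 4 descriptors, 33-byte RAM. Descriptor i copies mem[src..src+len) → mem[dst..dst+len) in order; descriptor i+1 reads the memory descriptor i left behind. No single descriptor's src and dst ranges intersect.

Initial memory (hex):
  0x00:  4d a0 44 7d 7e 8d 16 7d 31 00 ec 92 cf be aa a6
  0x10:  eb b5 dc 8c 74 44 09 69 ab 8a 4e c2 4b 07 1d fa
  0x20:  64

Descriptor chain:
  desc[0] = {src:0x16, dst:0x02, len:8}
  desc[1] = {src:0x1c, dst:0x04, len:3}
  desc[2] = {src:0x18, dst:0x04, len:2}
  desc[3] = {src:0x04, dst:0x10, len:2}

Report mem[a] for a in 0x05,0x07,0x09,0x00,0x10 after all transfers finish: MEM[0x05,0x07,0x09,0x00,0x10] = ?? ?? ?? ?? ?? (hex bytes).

[0] 0x16->0x02 len=8 : 09 69 ab 8a 4e c2 4b 07
[1] 0x1c->0x04 len=3 : 4b 07 1d
[2] 0x18->0x04 len=2 : ab 8a
[3] 0x04->0x10 len=2 : ab 8a
query mem[0x05]=0x8a, mem[0x07]=0xc2, mem[0x09]=0x07, mem[0x00]=0x4d, mem[0x10]=0xab

MEM[0x05,0x07,0x09,0x00,0x10] = 8a c2 07 4d ab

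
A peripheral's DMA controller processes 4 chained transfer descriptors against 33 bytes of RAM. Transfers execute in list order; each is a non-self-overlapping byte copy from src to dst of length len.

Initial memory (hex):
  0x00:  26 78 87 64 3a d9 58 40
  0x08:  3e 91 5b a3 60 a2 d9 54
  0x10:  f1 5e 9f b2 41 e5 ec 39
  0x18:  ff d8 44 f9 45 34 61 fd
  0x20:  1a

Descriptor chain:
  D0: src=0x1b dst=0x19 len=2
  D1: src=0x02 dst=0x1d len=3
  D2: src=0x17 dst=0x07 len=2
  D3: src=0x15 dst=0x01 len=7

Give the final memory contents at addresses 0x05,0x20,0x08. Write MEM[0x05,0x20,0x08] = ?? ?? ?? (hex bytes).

#0 dst[0x19+2] := {0xf9,0x45}
#1 dst[0x1d+3] := {0x87,0x64,0x3a}
#2 dst[0x07+2] := {0x39,0xff}
#3 dst[0x01+7] := {0xe5,0xec,0x39,0xff,0xf9,0x45,0xf9}
query mem[0x05]=0xf9, mem[0x20]=0x1a, mem[0x08]=0xff

MEM[0x05,0x20,0x08] = f9 1a ff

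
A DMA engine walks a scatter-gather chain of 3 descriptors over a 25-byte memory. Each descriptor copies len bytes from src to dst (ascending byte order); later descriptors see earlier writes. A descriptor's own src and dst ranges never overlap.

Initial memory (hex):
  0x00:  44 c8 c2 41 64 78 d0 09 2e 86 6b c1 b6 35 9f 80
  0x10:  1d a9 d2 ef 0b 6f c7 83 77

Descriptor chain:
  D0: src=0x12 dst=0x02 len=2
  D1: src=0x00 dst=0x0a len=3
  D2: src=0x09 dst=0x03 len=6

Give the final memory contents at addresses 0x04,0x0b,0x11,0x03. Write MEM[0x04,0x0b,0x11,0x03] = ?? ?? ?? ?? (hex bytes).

D0: mem[0x02..0x03] <- [d2 ef]
D1: mem[0x0a..0x0c] <- [44 c8 d2]
D2: mem[0x03..0x08] <- [86 44 c8 d2 35 9f]
query mem[0x04]=0x44, mem[0x0b]=0xc8, mem[0x11]=0xa9, mem[0x03]=0x86

MEM[0x04,0x0b,0x11,0x03] = 44 c8 a9 86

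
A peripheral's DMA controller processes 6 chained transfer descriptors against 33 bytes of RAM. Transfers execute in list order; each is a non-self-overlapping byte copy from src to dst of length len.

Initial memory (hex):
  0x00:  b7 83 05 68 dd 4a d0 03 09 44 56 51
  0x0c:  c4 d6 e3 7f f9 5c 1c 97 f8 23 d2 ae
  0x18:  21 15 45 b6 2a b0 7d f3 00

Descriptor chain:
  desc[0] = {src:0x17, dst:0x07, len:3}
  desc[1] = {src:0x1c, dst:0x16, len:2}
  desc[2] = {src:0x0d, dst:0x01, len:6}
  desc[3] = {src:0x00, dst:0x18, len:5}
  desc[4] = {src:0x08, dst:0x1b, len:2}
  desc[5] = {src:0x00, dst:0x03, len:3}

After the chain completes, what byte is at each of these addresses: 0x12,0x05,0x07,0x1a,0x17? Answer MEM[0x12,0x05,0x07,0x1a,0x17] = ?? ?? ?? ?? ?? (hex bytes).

MEM[0x12,0x05,0x07,0x1a,0x17] = 1c e3 ae e3 b0

D0: mem[0x07..0x09] <- [ae 21 15]
D1: mem[0x16..0x17] <- [2a b0]
D2: mem[0x01..0x06] <- [d6 e3 7f f9 5c 1c]
D3: mem[0x18..0x1c] <- [b7 d6 e3 7f f9]
D4: mem[0x1b..0x1c] <- [21 15]
D5: mem[0x03..0x05] <- [b7 d6 e3]
query mem[0x12]=0x1c, mem[0x05]=0xe3, mem[0x07]=0xae, mem[0x1a]=0xe3, mem[0x17]=0xb0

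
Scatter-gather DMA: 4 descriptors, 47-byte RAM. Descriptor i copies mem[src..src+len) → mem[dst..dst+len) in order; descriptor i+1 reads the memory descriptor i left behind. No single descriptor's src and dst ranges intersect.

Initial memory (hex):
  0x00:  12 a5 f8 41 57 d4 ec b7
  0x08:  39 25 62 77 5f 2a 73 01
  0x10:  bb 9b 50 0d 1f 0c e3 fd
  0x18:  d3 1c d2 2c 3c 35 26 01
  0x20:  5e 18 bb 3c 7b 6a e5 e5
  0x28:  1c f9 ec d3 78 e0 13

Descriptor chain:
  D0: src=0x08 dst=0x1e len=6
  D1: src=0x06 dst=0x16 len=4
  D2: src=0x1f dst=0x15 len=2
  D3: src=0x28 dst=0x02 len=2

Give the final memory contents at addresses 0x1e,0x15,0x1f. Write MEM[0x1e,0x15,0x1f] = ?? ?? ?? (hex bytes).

D0: mem[0x1e..0x23] <- [39 25 62 77 5f 2a]
D1: mem[0x16..0x19] <- [ec b7 39 25]
D2: mem[0x15..0x16] <- [25 62]
D3: mem[0x02..0x03] <- [1c f9]
query mem[0x1e]=0x39, mem[0x15]=0x25, mem[0x1f]=0x25

MEM[0x1e,0x15,0x1f] = 39 25 25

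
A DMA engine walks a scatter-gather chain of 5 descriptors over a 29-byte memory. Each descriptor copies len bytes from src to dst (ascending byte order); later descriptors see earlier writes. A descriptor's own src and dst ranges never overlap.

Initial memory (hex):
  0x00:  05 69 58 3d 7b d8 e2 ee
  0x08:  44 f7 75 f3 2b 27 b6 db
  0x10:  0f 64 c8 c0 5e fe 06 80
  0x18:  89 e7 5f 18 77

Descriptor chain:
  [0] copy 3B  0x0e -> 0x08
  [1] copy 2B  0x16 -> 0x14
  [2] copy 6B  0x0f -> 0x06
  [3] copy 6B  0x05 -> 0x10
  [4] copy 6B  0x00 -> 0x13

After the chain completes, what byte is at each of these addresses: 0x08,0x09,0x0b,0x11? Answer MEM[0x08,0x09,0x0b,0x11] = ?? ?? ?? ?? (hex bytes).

[0] 0x0e->0x08 len=3 : b6 db 0f
[1] 0x16->0x14 len=2 : 06 80
[2] 0x0f->0x06 len=6 : db 0f 64 c8 c0 06
[3] 0x05->0x10 len=6 : d8 db 0f 64 c8 c0
[4] 0x00->0x13 len=6 : 05 69 58 3d 7b d8
query mem[0x08]=0x64, mem[0x09]=0xc8, mem[0x0b]=0x06, mem[0x11]=0xdb

MEM[0x08,0x09,0x0b,0x11] = 64 c8 06 db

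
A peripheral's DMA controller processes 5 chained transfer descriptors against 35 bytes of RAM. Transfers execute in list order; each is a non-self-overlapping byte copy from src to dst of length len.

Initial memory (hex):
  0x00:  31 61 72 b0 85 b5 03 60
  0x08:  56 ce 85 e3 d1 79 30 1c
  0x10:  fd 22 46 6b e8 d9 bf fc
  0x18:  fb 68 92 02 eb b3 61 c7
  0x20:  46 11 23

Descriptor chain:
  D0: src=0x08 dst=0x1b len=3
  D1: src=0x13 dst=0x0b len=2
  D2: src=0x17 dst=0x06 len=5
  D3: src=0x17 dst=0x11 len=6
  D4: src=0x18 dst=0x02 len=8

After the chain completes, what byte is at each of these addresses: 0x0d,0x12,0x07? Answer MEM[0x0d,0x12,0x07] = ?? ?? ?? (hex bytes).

#0 dst[0x1b+3] := {0x56,0xce,0x85}
#1 dst[0x0b+2] := {0x6b,0xe8}
#2 dst[0x06+5] := {0xfc,0xfb,0x68,0x92,0x56}
#3 dst[0x11+6] := {0xfc,0xfb,0x68,0x92,0x56,0xce}
#4 dst[0x02+8] := {0xfb,0x68,0x92,0x56,0xce,0x85,0x61,0xc7}
query mem[0x0d]=0x79, mem[0x12]=0xfb, mem[0x07]=0x85

MEM[0x0d,0x12,0x07] = 79 fb 85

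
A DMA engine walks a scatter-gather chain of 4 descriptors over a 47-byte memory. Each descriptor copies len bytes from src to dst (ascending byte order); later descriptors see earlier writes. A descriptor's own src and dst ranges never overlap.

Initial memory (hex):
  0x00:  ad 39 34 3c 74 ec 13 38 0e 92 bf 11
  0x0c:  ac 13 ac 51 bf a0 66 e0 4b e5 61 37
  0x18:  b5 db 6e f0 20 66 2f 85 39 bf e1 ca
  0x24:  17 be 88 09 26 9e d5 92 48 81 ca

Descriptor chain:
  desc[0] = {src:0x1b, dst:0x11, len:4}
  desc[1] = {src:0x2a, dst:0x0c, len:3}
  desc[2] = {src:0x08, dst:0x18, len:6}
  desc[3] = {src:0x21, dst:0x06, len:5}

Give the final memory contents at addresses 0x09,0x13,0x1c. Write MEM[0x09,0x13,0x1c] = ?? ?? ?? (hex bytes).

  after D0: wrote 4B at 0x11 = f020662f
  after D1: wrote 3B at 0x0c = d59248
  after D2: wrote 6B at 0x18 = 0e92bf11d592
  after D3: wrote 5B at 0x06 = bfe1ca17be
query mem[0x09]=0x17, mem[0x13]=0x66, mem[0x1c]=0xd5

MEM[0x09,0x13,0x1c] = 17 66 d5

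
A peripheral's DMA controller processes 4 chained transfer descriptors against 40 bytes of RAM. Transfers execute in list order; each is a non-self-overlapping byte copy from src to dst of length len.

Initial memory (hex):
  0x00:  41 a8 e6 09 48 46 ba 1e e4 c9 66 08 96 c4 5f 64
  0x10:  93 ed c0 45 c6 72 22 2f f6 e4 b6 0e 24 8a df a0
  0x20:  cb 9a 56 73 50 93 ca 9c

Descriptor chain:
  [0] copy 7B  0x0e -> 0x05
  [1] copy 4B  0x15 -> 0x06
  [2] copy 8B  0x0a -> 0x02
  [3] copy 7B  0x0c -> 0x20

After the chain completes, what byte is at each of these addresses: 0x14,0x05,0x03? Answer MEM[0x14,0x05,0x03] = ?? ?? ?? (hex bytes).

MEM[0x14,0x05,0x03] = c6 c4 c6

[0] 0x0e->0x05 len=7 : 5f 64 93 ed c0 45 c6
[1] 0x15->0x06 len=4 : 72 22 2f f6
[2] 0x0a->0x02 len=8 : 45 c6 96 c4 5f 64 93 ed
[3] 0x0c->0x20 len=7 : 96 c4 5f 64 93 ed c0
query mem[0x14]=0xc6, mem[0x05]=0xc4, mem[0x03]=0xc6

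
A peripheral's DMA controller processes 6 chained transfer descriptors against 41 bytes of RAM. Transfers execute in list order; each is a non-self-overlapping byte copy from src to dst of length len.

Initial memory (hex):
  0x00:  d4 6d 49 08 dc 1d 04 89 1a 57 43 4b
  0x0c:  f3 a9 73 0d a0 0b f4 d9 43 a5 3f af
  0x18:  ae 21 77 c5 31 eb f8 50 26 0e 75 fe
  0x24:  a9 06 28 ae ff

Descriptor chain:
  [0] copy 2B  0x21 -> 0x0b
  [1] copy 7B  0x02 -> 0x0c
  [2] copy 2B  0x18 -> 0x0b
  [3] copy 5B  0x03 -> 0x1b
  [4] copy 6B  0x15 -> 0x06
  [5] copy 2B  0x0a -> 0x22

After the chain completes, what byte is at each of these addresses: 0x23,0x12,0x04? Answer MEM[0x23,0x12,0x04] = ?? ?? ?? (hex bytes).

MEM[0x23,0x12,0x04] = 77 1a dc

  after D0: wrote 2B at 0x0b = 0e75
  after D1: wrote 7B at 0x0c = 4908dc1d04891a
  after D2: wrote 2B at 0x0b = ae21
  after D3: wrote 5B at 0x1b = 08dc1d0489
  after D4: wrote 6B at 0x06 = a53fafae2177
  after D5: wrote 2B at 0x22 = 2177
query mem[0x23]=0x77, mem[0x12]=0x1a, mem[0x04]=0xdc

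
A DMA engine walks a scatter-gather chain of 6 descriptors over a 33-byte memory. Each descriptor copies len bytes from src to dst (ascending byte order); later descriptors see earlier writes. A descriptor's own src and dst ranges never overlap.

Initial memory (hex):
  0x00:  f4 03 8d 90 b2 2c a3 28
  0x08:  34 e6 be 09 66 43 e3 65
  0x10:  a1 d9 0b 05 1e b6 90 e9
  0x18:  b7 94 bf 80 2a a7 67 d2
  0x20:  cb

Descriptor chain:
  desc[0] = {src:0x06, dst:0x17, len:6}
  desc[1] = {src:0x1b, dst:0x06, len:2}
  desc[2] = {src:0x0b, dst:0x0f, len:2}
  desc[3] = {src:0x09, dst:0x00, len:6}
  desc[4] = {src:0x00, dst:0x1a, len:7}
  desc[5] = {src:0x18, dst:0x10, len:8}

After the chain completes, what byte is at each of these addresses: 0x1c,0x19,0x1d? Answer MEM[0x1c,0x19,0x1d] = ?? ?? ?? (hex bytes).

D0: mem[0x17..0x1c] <- [a3 28 34 e6 be 09]
D1: mem[0x06..0x07] <- [be 09]
D2: mem[0x0f..0x10] <- [09 66]
D3: mem[0x00..0x05] <- [e6 be 09 66 43 e3]
D4: mem[0x1a..0x20] <- [e6 be 09 66 43 e3 be]
D5: mem[0x10..0x17] <- [28 34 e6 be 09 66 43 e3]
query mem[0x1c]=0x09, mem[0x19]=0x34, mem[0x1d]=0x66

MEM[0x1c,0x19,0x1d] = 09 34 66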